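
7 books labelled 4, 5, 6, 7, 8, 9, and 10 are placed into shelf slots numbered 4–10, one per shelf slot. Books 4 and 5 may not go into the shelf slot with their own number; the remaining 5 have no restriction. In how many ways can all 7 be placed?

3720

Let Aᵢ (for i ∈ {4, 5}) be the placements that put book i in its forbidden shelf slot. Any j of these fix j positions, leaving (7−j)! ways to fill the rest, and there are C(2,j) ways to pick which j.
By inclusion–exclusion, the number of valid placements is Σ_{j=0}^{2} (−1)^j C(2,j)·(7−j)!.
Computing: 5040 − 1440 + 120 = 3720.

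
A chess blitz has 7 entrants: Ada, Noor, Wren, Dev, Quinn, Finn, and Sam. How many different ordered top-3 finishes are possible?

There are 7 choices for 1st place, 6 for 2nd, and 5 for 3rd.
That gives 7 × 6 × 5 = 210.

210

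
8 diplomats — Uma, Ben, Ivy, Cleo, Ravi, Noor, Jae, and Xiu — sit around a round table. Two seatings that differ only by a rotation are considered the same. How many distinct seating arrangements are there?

5040

Fix one person's seat to break rotational symmetry; the remaining 7 people can be arranged in (7)! = 5040 ways.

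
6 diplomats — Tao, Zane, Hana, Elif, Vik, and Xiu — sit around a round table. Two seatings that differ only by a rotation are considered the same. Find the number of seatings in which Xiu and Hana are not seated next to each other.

72

All circular seatings of 6 people number (5)! = 120.
Those with Xiu next to Hana: fuse the pair into one unit and seat 5 units around a circle — 2·(4)! = 48.
Subtracting, 120 − 48 = 72.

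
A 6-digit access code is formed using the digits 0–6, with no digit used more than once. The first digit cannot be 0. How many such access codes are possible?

4320

The first digit has 7−1 = 6 choices (anything except 0).
The remaining 5 digits are filled from the other 6 symbols without repetition: 6 × 5 × 4 × 3 × 2 = 720.
Total: 6 × 720 = 4320.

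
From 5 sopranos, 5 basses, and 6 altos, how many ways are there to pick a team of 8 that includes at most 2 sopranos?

Split by how many sopranos are chosen (0 through 2).
Sum: C(5,0)·C(11,8) + C(5,1)·C(11,7) + C(5,2)·C(11,6) = 165 + 1650 + 4620 = 6435.

6435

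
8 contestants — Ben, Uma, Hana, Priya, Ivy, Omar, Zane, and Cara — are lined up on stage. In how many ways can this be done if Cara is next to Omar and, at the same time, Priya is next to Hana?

2880

Treat {Cara,Omar} as one block (2 orders) and {Priya,Hana} as another (2 orders).
That leaves 6 units to arrange: 2 × 2 × 6! = 4 × 720 = 2880.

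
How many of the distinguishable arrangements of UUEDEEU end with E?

60

With the last slot taken by E, it remains to arrange the other 6 letters (UUDEEU).
Those 6 letters have E appearing twice and U appearing 3 times, giving (6)!/(3!·2!) = 60.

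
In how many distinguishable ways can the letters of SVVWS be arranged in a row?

30

SVVWS has 5 letters with S appearing twice and V appearing twice.
The number of distinct arrangements is 5!/(2!·2!) = 120/4 = 30.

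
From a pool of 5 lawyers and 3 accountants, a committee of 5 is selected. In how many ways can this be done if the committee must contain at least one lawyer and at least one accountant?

Unrestricted: C(8,5) = 56 ways to pick any 5 of the 8.
Subtract selections that omit an entire group: no lawyers → C(3,5) = 0; no accountants → C(5,5) = 1.
Both groups omitted at once is impossible, so 56 − 1 = 55.

55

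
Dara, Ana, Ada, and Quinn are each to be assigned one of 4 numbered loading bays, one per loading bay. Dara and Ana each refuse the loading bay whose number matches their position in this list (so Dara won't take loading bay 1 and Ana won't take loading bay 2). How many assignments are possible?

Let Aᵢ (for i ∈ {1, 2}) be the placements that put person i in their forbidden loading bay. Any j of these fix j positions, leaving (4−j)! ways to fill the rest, and there are C(2,j) ways to pick which j.
By inclusion–exclusion, the number of valid placements is Σ_{j=0}^{2} (−1)^j C(2,j)·(4−j)!.
Computing: 24 − 12 + 2 = 14.

14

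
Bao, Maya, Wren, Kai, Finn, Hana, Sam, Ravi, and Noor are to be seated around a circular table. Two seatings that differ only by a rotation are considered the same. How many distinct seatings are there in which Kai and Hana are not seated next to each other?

All circular seatings of 9 people number (8)! = 40320.
Seatings with Kai beside Hana: treat them as a block with 2 internal orders, giving 2 × (7)! = 10080.
Subtracting, 40320 − 10080 = 30240.

30240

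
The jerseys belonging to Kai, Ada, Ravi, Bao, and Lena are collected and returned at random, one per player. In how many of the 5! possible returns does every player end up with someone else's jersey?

Let Aᵢ be the assignments in which player i gets their old jersey. We want the size of the complement of A₁∪…∪A_5.
By inclusion–exclusion this is Σ_{j=0}^{5} (−1)^j C(5,j)·(5−j)!.
Computing: 120 − 120 + 60 − 20 + 5 − 1 = 44.

44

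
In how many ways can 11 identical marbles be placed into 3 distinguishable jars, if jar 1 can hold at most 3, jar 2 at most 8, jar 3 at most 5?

Without the upper bounds there are C(13,2) = 78 ways to split 11 among 3 jars.
Subtract solutions that violate a single cap (substitute x_i' = x_i − (cap_i+1)): x_1 ≥ 4 gives C(9,2) = 36; x_2 ≥ 9 gives C(4,2) = 6; x_3 ≥ 6 gives C(7,2) = 21. Together 63.
Add back pairs where two caps are both exceeded: 0 + 3 + 0 = 3.
By inclusion–exclusion the count is 78 − 63 + 3 = 18.

18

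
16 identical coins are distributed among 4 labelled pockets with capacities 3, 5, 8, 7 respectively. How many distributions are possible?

Without the upper bounds there are C(19,3) = 969 ways to split 16 among 4 pockets.
Subtract solutions that violate a single cap (substitute x_i' = x_i − (cap_i+1)): x_1 ≥ 4 gives C(15,3) = 455; x_2 ≥ 6 gives C(13,3) = 286; x_3 ≥ 9 gives C(10,3) = 120; x_4 ≥ 8 gives C(11,3) = 165. Together 1026.
Add back pairs where two caps are both exceeded: 84 + 20 + 35 + 4 + 10 + 0 = 153.
By inclusion–exclusion the count is 969 − 1026 + 153 = 96.

96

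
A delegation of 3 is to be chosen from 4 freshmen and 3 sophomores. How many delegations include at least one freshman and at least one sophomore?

With no constraint there are C(7,3) = 35 possible selections.
Selections missing a whole group: no freshmen → C(3,3) = 1; no sophomores → C(4,3) = 4.
Both groups omitted at once is impossible, so 35 − 5 = 30.

30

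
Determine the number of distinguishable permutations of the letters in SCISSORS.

The 8 letters of SCISSORS have repeats: S appearing 4 times.
Dividing 8! = 40320 by 4! = 24 for the repeated letters gives 1680.

1680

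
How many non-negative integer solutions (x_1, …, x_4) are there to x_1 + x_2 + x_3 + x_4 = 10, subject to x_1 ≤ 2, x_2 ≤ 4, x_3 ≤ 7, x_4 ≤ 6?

91

By stars and bars, unrestricted non-negative solutions to x_1+…+x_4 = 10 number C(10+3,3) = 286.
Subtract solutions that violate a single cap (substitute x_i' = x_i − (cap_i+1)): x_1 ≥ 3 gives C(10,3) = 120; x_2 ≥ 5 gives C(8,3) = 56; x_3 ≥ 8 gives C(5,3) = 10; x_4 ≥ 7 gives C(6,3) = 20. Together 206.
Add back pairs where two caps are both exceeded: 10 + 0 + 1 + 0 + 0 + 0 = 11.
By inclusion–exclusion the count is 286 − 206 + 11 = 91.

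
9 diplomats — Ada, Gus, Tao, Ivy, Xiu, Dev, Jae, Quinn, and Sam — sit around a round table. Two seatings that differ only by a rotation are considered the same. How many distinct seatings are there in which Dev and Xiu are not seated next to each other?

30240

All circular seatings of 9 people number (8)! = 40320.
Those with Dev next to Xiu: fuse the pair into one unit and seat 8 units around a circle — 2·(7)! = 10080.
Subtracting, 40320 − 10080 = 30240.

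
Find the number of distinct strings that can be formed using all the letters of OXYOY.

30

Letter multiplicities in OXYOY: O×2, X×1, Y×2.
So there are 5! / (2!·2!) = 30 distinguishable arrangements.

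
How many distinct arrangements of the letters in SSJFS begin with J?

With the first slot taken by J, it remains to arrange the other 4 letters (SSFS).
Those 4 letters have S appearing 3 times, giving (4)!/(3!) = 4.

4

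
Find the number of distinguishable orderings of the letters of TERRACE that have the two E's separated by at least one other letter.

There are 7!/(2!·2!) = 1260 arrangements of TERRACE in total.
Arrangements with the E's together: treat EE as one letter, giving (6)!/(2!) = 360.
Subtracting, 1260 − 360 = 900 arrangements keep the E's apart.

900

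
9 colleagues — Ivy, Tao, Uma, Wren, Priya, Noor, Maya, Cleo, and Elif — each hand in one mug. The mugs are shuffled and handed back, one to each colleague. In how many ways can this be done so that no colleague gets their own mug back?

This is the derangement count D_9: permutations of 9 items with no fixed point.
By inclusion–exclusion this is Σ_{j=0}^{9} (−1)^j C(9,j)·(9−j)!.
Computing: 362880 − 362880 + 181440 − 60480 + 15120 − 3024 + 504 − 72 + 9 − 1 = 133496.

133496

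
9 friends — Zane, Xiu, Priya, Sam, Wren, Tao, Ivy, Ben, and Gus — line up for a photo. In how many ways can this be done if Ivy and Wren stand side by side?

80640

Treat {Ivy, Wren} as a single unit. There are 8 units to order, and the pair itself can be ordered 2 ways.
That gives 2 × 8! = 2 × 40320 = 80640.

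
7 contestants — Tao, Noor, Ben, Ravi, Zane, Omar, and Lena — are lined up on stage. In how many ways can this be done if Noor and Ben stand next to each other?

1440

Place the 5 others and the Noor-Ben pair as 6 objects in a line; the pair has 2 internal arrangements.
So the count is 2·(6)! = 1440.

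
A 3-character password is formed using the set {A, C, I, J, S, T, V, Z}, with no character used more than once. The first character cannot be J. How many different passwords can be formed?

294

The first character has 8−1 = 7 choices (anything except J).
The remaining 2 characters are filled from the other 7 symbols without repetition: 7 × 6 = 42.
Total: 7 × 42 = 294.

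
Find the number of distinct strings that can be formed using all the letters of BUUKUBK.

The 7 letters of BUUKUBK have repeats: B appearing twice, K appearing twice, and U appearing 3 times.
Dividing 7! = 5040 by 3!·2!·2! = 24 for the repeated letters gives 210.

210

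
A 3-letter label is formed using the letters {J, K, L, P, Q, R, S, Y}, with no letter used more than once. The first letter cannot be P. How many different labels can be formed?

294

The first letter has 8−1 = 7 choices (anything except P).
The remaining 2 letters are filled from the other 7 symbols without repetition: 7 × 6 = 42.
Total: 7 × 42 = 294.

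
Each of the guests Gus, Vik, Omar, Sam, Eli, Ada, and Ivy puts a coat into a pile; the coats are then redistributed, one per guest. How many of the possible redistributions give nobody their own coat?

1854

Count assignments avoiding every fixed point. For any j of the 7 guests fixed to their own coat, the other 7−j can be arranged in (7−j)! ways.
By inclusion–exclusion this is Σ_{j=0}^{7} (−1)^j C(7,j)·(7−j)!.
Computing: 5040 − 5040 + 2520 − 840 + 210 − 42 + 7 − 1 = 1854.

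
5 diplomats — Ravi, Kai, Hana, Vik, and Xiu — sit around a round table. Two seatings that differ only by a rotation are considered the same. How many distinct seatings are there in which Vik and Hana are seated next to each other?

12

Treat {Vik, Hana} as one unit (2 internal orders) and seat the resulting 4 units around the table: (3)! circular arrangements.
So 2 × (3)! = 2 × 6 = 12.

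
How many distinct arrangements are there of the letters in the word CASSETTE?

5040

Letter multiplicities in CASSETTE: A×1, C×1, E×2, S×2, T×2.
The number of distinct arrangements is 8!/(2!·2!·2!) = 40320/8 = 5040.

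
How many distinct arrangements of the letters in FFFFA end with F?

4

With the last slot taken by F, it remains to arrange the other 4 letters (FFFA).
Those 4 letters have F appearing 3 times, giving (4)!/(3!) = 4.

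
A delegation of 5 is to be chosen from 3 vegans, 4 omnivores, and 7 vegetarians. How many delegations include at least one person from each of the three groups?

1288

Unrestricted: C(14,5) = 2002 ways to pick any 5 of the 14.
Selections missing a whole group: no vegans → C(11,5) = 462; no omnivores → C(10,5) = 252; no vegetarians → C(7,5) = 21.
Add back selections omitting two groups (i.e. drawn from a single group): C(3,5) + C(4,5) + C(7,5) = 21.
By inclusion–exclusion: 2002 − 735 + 21 = 1288.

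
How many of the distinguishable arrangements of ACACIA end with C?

20

With the last slot taken by C, it remains to arrange the other 5 letters (AACIA).
Those 5 letters have A appearing 3 times, giving (5)!/(3!) = 20.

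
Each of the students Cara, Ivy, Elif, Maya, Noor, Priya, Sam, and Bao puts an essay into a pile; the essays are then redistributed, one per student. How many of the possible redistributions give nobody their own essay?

14833

Count assignments avoiding every fixed point. For any j of the 8 students fixed to their own essay, the other 8−j can be arranged in (8−j)! ways.
By inclusion–exclusion this is Σ_{j=0}^{8} (−1)^j C(8,j)·(8−j)!.
Computing: 40320 − 40320 + 20160 − 6720 + 1680 − 336 + 56 − 8 + 1 = 14833.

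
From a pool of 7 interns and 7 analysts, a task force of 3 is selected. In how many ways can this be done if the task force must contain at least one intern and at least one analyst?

Unrestricted: C(14,3) = 364 ways to pick any 3 of the 14.
Selections missing a whole group: no interns → C(7,3) = 35; no analysts → C(7,3) = 35.
Both groups omitted at once is impossible, so 364 − 70 = 294.

294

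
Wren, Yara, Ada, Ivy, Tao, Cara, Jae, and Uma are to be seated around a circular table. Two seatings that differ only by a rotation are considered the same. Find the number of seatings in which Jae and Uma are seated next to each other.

Treat {Jae, Uma} as one unit (2 internal orders) and seat the resulting 7 units around the table: (6)! circular arrangements.
So 2 × (6)! = 2 × 720 = 1440.

1440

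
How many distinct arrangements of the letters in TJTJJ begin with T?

With the first slot taken by T, it remains to arrange the other 4 letters (JTJJ).
Those 4 letters have J appearing 3 times, giving (4)!/(3!) = 4.

4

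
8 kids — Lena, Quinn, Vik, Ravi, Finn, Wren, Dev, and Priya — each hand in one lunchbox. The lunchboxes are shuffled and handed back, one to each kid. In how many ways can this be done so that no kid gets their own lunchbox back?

This is the derangement count D_8: permutations of 8 items with no fixed point.
By inclusion–exclusion this is Σ_{j=0}^{8} (−1)^j C(8,j)·(8−j)!.
Computing: 40320 − 40320 + 20160 − 6720 + 1680 − 336 + 56 − 8 + 1 = 14833.

14833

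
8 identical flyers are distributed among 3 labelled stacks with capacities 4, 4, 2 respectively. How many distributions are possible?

By stars and bars, unrestricted non-negative solutions to x_1+…+x_3 = 8 number C(8+2,2) = 45.
Subtract solutions that violate a single cap (substitute x_i' = x_i − (cap_i+1)): x_1 ≥ 5 gives C(5,2) = 10; x_2 ≥ 5 gives C(5,2) = 10; x_3 ≥ 3 gives C(7,2) = 21. Together 41.
Add back pairs where two caps are both exceeded: 0 + 1 + 1 = 2.
By inclusion–exclusion the count is 45 − 41 + 2 = 6.

6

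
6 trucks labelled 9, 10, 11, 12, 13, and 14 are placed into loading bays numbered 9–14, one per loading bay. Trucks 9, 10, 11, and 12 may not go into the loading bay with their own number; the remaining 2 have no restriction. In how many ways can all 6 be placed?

Let Aᵢ (for 9 ≤ i ≤ 12) be the placements that put truck i in its forbidden loading bay. Any j of these fix j positions, leaving (6−j)! ways to fill the rest, and there are C(4,j) ways to pick which j.
By inclusion–exclusion, the number of valid placements is Σ_{j=0}^{4} (−1)^j C(4,j)·(6−j)!.
Computing: 720 − 480 + 144 − 24 + 2 = 362.

362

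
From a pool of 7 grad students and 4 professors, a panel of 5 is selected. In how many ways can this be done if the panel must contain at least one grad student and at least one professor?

441

Unrestricted: C(11,5) = 462 ways to pick any 5 of the 11.
Subtract selections that omit an entire group: no grad students → C(4,5) = 0; no professors → C(7,5) = 21.
Both groups omitted at once is impossible, so 462 − 21 = 441.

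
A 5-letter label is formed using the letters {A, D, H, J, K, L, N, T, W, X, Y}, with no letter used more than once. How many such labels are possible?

This is a permutation of 5 out of 11: P(11,5) = 11!/6!.
11 × 10 × 9 × 8 × 7 = 55440.

55440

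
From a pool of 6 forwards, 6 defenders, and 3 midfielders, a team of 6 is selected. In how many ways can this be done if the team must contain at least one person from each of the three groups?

3915

Unrestricted: C(15,6) = 5005 ways to pick any 6 of the 15.
Selections missing a whole group: no forwards → C(9,6) = 84; no defenders → C(9,6) = 84; no midfielders → C(12,6) = 924.
Add back selections omitting two groups (i.e. drawn from a single group): C(6,6) + C(6,6) + C(3,6) = 2.
By inclusion–exclusion: 5005 − 1092 + 2 = 3915.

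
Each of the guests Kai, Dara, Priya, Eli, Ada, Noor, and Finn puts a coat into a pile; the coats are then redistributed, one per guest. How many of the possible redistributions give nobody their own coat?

This is the derangement count D_7: permutations of 7 items with no fixed point.
By inclusion–exclusion this is Σ_{j=0}^{7} (−1)^j C(7,j)·(7−j)!.
Computing: 5040 − 5040 + 2520 − 840 + 210 − 42 + 7 − 1 = 1854.

1854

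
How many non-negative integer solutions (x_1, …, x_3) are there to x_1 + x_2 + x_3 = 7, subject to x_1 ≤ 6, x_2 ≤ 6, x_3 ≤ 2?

Ignoring the caps, the number of non-negative solutions to x_1+…+x_3 = 7 is C(9,2) = 36.
Subtract solutions that violate a single cap (substitute x_i' = x_i − (cap_i+1)): x_1 ≥ 7 gives C(2,2) = 1; x_2 ≥ 7 gives C(2,2) = 1; x_3 ≥ 3 gives C(6,2) = 15. Together 17.
No two caps can be exceeded simultaneously, so the pair terms are all 0.
By inclusion–exclusion the count is 36 − 17 + 0 = 19.

19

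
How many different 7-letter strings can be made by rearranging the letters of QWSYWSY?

630

The 7 letters of QWSYWSY have repeats: S appearing twice, W appearing twice, and Y appearing twice.
So there are 7! / (2!·2!·2!) = 630 distinguishable arrangements.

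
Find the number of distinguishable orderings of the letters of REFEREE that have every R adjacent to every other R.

Treat the 2 copies of R as a single block. The multiset to arrange is then {RR, E, E, E, E, F}, 6 items in all.
That gives (6)!/(4!) = 30 arrangements.

30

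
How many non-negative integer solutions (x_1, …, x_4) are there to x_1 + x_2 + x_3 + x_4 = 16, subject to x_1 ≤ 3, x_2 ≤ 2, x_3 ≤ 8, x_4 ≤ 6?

By stars and bars, unrestricted non-negative solutions to x_1+…+x_4 = 16 number C(16+3,3) = 969.
Subtract solutions that violate a single cap (substitute x_i' = x_i − (cap_i+1)): x_1 ≥ 4 gives C(15,3) = 455; x_2 ≥ 3 gives C(16,3) = 560; x_3 ≥ 9 gives C(10,3) = 120; x_4 ≥ 7 gives C(12,3) = 220. Together 1355.
Add back pairs where two caps are both exceeded: 220 + 20 + 56 + 35 + 84 + 1 = 416.
Subtract triples: 1 + 10 + 0 + 0 = 11.
By inclusion–exclusion the count is 969 − 1355 + 416 − 11 = 19.

19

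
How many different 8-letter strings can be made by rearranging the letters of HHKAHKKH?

The 8 letters of HHKAHKKH have repeats: H appearing 4 times and K appearing 3 times.
The number of distinct arrangements is 8!/(4!·3!) = 40320/144 = 280.

280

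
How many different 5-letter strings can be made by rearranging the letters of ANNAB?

30

Letter multiplicities in ANNAB: A×2, B×1, N×2.
So there are 5! / (2!·2!) = 30 distinguishable arrangements.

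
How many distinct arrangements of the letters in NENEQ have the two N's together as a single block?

Treat the 2 copies of N as a single block. The multiset to arrange is then {NN, E, E, Q}, 4 items in all.
That gives (4)!/(2!) = 12 arrangements.

12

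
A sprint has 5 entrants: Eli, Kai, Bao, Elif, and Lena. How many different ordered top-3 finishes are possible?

There are 5 choices for 1st place, 4 for 2nd, and 3 for 3rd.
That gives 5 × 4 × 3 = 60.

60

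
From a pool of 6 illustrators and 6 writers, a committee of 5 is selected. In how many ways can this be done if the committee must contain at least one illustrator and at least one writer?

With no constraint there are C(12,5) = 792 possible selections.
Selections missing a whole group: no illustrators → C(6,5) = 6; no writers → C(6,5) = 6.
Both groups omitted at once is impossible, so 792 − 12 = 780.

780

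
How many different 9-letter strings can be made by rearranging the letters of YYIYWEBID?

30240

YYIYWEBID has 9 letters with I appearing twice and Y appearing 3 times.
So there are 9! / (3!·2!) = 30240 distinguishable arrangements.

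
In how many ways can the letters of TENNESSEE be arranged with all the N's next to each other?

840

Treat the 2 copies of N as a single block. The multiset to arrange is then {NN, E, E, E, E, S, S, T}, 8 items in all.
That gives (8)!/(4!·2!) = 840 arrangements.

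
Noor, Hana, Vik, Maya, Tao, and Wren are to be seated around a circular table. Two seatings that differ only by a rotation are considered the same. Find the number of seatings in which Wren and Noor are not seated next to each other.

72

Without the restriction there are (5)! = 120 seatings.
Those with Wren next to Noor: fuse the pair into one unit and seat 5 units around a circle — 2·(4)! = 48.
Subtracting, 120 − 48 = 72.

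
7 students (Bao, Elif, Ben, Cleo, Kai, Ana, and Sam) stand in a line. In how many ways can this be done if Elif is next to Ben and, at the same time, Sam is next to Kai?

Treat {Elif,Ben} as one block (2 orders) and {Sam,Kai} as another (2 orders).
That leaves 5 units to arrange: 2 × 2 × 5! = 4 × 120 = 480.

480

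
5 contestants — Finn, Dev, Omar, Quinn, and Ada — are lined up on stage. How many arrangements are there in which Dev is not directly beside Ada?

Of the 5! = 120 arrangements, those with Dev and Ada adjacent number 2 × 4! = 48 (treat the pair as a block with 2 internal orders).
Complementary counting: 120 − 48 = 72.

72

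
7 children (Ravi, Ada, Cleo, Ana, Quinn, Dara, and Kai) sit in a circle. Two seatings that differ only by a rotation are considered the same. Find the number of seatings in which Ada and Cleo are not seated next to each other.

480

All circular seatings of 7 people number (6)! = 720.
Seatings with Ada beside Cleo: treat them as a block with 2 internal orders, giving 2 × (5)! = 240.
Subtracting, 720 − 240 = 480.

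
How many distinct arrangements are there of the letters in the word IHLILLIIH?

IHLILLIIH has 9 letters with H appearing twice, I appearing 4 times, and L appearing 3 times.
So there are 9! / (4!·3!·2!) = 1260 distinguishable arrangements.

1260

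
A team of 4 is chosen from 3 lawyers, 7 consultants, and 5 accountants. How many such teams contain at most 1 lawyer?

1155

Split by how many lawyers are chosen (0 through 1).
Sum: C(3,0)·C(12,4) + C(3,1)·C(12,3) = 495 + 660 = 1155.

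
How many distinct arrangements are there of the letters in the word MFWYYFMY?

1680

The 8 letters of MFWYYFMY have repeats: F appearing twice, M appearing twice, and Y appearing 3 times.
So there are 8! / (3!·2!·2!) = 1680 distinguishable arrangements.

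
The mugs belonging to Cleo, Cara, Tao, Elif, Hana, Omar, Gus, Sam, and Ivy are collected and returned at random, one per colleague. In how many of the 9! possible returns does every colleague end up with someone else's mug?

Count assignments avoiding every fixed point. For any j of the 9 colleagues fixed to their own mug, the other 9−j can be arranged in (9−j)! ways.
By inclusion–exclusion this is Σ_{j=0}^{9} (−1)^j C(9,j)·(9−j)!.
Computing: 362880 − 362880 + 181440 − 60480 + 15120 − 3024 + 504 − 72 + 9 − 1 = 133496.

133496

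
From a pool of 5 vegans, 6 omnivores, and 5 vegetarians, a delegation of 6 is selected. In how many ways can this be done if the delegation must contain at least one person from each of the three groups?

Total 6-person selections from all 16: C(16,6) = 8008.
Subtract selections that omit an entire group: no vegans → C(11,6) = 462; no omnivores → C(10,6) = 210; no vegetarians → C(11,6) = 462.
Add back selections omitting two groups (i.e. drawn from a single group): C(5,6) + C(6,6) + C(5,6) = 1.
By inclusion–exclusion: 8008 − 1134 + 1 = 6875.

6875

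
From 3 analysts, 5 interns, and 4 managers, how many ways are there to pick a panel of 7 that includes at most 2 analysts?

666

Split by how many analysts are chosen (0 through 2).
Sum: C(3,0)·C(9,7) + C(3,1)·C(9,6) + C(3,2)·C(9,5) = 36 + 252 + 378 = 666.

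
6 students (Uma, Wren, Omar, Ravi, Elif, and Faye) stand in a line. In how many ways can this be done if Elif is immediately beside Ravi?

240

Glue Elif and Ravi into one block (2 internal orders), leaving 5 units to arrange in a row.
That gives 2 × 5! = 2 × 120 = 240.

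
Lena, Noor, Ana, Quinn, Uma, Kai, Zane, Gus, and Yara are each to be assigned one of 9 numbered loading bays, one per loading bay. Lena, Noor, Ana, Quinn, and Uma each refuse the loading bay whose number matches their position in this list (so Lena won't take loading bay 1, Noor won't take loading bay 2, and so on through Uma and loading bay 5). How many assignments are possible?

205056

Let Aᵢ (for 1 ≤ i ≤ 5) be the placements that put person i in their forbidden loading bay. Any j of these fix j positions, leaving (9−j)! ways to fill the rest, and there are C(5,j) ways to pick which j.
By inclusion–exclusion, the number of valid placements is Σ_{j=0}^{5} (−1)^j C(5,j)·(9−j)!.
Computing: 362880 − 201600 + 50400 − 7200 + 600 − 24 = 205056.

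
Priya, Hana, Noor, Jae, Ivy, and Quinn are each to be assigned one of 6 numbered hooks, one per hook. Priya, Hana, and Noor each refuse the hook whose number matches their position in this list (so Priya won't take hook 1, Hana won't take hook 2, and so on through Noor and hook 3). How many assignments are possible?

426

Let Aᵢ (for i ∈ {1, 2, 3}) be the placements that put person i in their forbidden hook. Any j of these fix j positions, leaving (6−j)! ways to fill the rest, and there are C(3,j) ways to pick which j.
By inclusion–exclusion, the number of valid placements is Σ_{j=0}^{3} (−1)^j C(3,j)·(6−j)!.
Computing: 720 − 360 + 72 − 6 = 426.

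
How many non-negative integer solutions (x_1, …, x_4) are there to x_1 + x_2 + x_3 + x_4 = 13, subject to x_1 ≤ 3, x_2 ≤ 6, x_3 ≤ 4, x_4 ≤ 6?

Without the upper bounds there are C(16,3) = 560 ways to split 13 among 4 variables.
Subtract solutions that violate a single cap (substitute x_i' = x_i − (cap_i+1)): x_1 ≥ 4 gives C(12,3) = 220; x_2 ≥ 7 gives C(9,3) = 84; x_3 ≥ 5 gives C(11,3) = 165; x_4 ≥ 7 gives C(9,3) = 84. Together 553.
Add back pairs where two caps are both exceeded: 10 + 35 + 10 + 4 + 0 + 4 = 63.
By inclusion–exclusion the count is 560 − 553 + 63 = 70.

70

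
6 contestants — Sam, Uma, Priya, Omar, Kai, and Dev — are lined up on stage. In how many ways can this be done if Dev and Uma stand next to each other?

240

Glue Dev and Uma into one block (2 internal orders), leaving 5 units to arrange in a row.
So the count is 2·(5)! = 240.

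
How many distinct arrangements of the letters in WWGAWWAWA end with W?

280

With the last slot taken by W, it remains to arrange the other 8 letters (WGAWWAWA).
Those 8 letters have A appearing 3 times and W appearing 4 times, giving (8)!/(4!·3!) = 280.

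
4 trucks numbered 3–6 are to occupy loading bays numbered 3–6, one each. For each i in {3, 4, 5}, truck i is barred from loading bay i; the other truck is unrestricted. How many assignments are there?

11

Let Aᵢ (for i ∈ {3, 4, 5}) be the placements that put truck i in its forbidden loading bay. Any j of these fix j positions, leaving (4−j)! ways to fill the rest, and there are C(3,j) ways to pick which j.
By inclusion–exclusion, the number of valid placements is Σ_{j=0}^{3} (−1)^j C(3,j)·(4−j)!.
Computing: 24 − 18 + 6 − 1 = 11.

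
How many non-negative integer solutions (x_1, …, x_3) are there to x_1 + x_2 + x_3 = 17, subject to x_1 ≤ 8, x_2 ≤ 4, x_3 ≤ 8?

10

By stars and bars, unrestricted non-negative solutions to x_1+…+x_3 = 17 number C(17+2,2) = 171.
Subtract solutions that violate a single cap (substitute x_i' = x_i − (cap_i+1)): x_1 ≥ 9 gives C(10,2) = 45; x_2 ≥ 5 gives C(14,2) = 91; x_3 ≥ 9 gives C(10,2) = 45. Together 181.
Add back pairs where two caps are both exceeded: 10 + 0 + 10 = 20.
By inclusion–exclusion the count is 171 − 181 + 20 = 10.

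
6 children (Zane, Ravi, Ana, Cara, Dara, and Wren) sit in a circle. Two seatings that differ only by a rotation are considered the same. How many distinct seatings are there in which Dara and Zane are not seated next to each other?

All circular seatings of 6 people number (5)! = 120.
Seatings with Dara beside Zane: treat them as a block with 2 internal orders, giving 2 × (4)! = 48.
Subtracting, 120 − 48 = 72.

72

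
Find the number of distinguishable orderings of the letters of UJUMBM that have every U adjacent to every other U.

Treat the 2 copies of U as a single block. The multiset to arrange is then {UU, B, J, M, M}, 5 items in all.
That gives (5)!/(2!) = 60 arrangements.

60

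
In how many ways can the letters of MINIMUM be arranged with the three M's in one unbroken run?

60

Treat the 3 copies of M as a single block. The multiset to arrange is then {MMM, I, I, N, U}, 5 items in all.
That gives (5)!/(2!) = 60 arrangements.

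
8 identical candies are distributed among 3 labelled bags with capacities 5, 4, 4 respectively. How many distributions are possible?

19

By stars and bars, unrestricted non-negative solutions to x_1+…+x_3 = 8 number C(8+2,2) = 45.
Subtract solutions that violate a single cap (substitute x_i' = x_i − (cap_i+1)): x_1 ≥ 6 gives C(4,2) = 6; x_2 ≥ 5 gives C(5,2) = 10; x_3 ≥ 5 gives C(5,2) = 10. Together 26.
No two caps can be exceeded simultaneously, so the pair terms are all 0.
By inclusion–exclusion the count is 45 − 26 + 0 = 19.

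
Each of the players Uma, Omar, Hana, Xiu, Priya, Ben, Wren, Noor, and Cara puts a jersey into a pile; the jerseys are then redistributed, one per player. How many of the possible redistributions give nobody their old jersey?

Count assignments avoiding every fixed point. For any j of the 9 players fixed to their old jersey, the other 9−j can be arranged in (9−j)! ways.
By inclusion–exclusion this is Σ_{j=0}^{9} (−1)^j C(9,j)·(9−j)!.
Computing: 362880 − 362880 + 181440 − 60480 + 15120 − 3024 + 504 − 72 + 9 − 1 = 133496.

133496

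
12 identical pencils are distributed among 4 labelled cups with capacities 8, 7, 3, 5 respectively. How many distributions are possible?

By stars and bars, unrestricted non-negative solutions to x_1+…+x_4 = 12 number C(12+3,3) = 455.
Subtract solutions that violate a single cap (substitute x_i' = x_i − (cap_i+1)): x_1 ≥ 9 gives C(6,3) = 20; x_2 ≥ 8 gives C(7,3) = 35; x_3 ≥ 4 gives C(11,3) = 165; x_4 ≥ 6 gives C(9,3) = 84. Together 304.
Add back pairs where two caps are both exceeded: 0 + 0 + 0 + 1 + 0 + 10 = 11.
By inclusion–exclusion the count is 455 − 304 + 11 = 162.

162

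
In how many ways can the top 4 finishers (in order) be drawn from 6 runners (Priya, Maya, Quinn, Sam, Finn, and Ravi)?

360

There are 6 choices for 1st place, 5 for 2nd, and so on down to 3 for position 4.
That gives 6 × 5 × 4 × 3 = 360.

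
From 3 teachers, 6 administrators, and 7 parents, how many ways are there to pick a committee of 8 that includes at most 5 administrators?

Split by how many administrators are chosen (0 through 5).
Sum: C(6,0)·C(10,8) + C(6,1)·C(10,7) + C(6,2)·C(10,6) + C(6,3)·C(10,5) + C(6,4)·C(10,4) + C(6,5)·C(10,3) = 45 + 720 + 3150 + 5040 + 3150 + 720 = 12825.

12825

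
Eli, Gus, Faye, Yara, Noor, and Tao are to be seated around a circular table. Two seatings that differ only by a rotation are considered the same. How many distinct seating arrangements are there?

Around a circle, 6 distinct people have 6!/6 = (5)! = 120 rotationally distinct seatings.

120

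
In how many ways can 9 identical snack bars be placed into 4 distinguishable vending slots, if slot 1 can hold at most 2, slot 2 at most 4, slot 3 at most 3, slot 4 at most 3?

19

Ignoring the caps, the number of non-negative solutions to x_1+…+x_4 = 9 is C(12,3) = 220.
Subtract solutions that violate a single cap (substitute x_i' = x_i − (cap_i+1)): x_1 ≥ 3 gives C(9,3) = 84; x_2 ≥ 5 gives C(7,3) = 35; x_3 ≥ 4 gives C(8,3) = 56; x_4 ≥ 4 gives C(8,3) = 56. Together 231.
Add back pairs where two caps are both exceeded: 4 + 10 + 10 + 1 + 1 + 4 = 30.
By inclusion–exclusion the count is 220 − 231 + 30 = 19.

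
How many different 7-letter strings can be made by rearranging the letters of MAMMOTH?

840

MAMMOTH has 7 letters with M appearing 3 times.
So there are 7! / (3!) = 840 distinguishable arrangements.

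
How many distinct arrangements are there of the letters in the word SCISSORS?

The 8 letters of SCISSORS have repeats: S appearing 4 times.
So there are 8! / (4!) = 1680 distinguishable arrangements.

1680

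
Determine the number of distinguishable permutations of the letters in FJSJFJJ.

Letter multiplicities in FJSJFJJ: F×2, J×4, S×1.
The number of distinct arrangements is 7!/(4!·2!) = 5040/48 = 105.

105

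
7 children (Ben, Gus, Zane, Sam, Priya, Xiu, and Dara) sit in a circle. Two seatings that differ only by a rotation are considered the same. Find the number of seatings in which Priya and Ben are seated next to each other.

Glue Priya and Ben into a block (2 internal orders). Seating 6 units around a circle gives (5)! arrangements.
So 2 × (5)! = 2 × 120 = 240.

240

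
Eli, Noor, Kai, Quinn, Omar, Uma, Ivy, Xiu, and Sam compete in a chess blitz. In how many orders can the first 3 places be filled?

504

There are 9 choices for 1st place, 8 for 2nd, and 7 for 3rd.
That gives 9 × 8 × 7 = 504.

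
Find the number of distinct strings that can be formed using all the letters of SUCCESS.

420

SUCCESS has 7 letters with C appearing twice and S appearing 3 times.
So there are 7! / (3!·2!) = 420 distinguishable arrangements.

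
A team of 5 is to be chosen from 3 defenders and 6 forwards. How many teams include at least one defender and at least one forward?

Total 5-person selections from all 9: C(9,5) = 126.
Subtract selections that omit an entire group: no defenders → C(6,5) = 6; no forwards → C(3,5) = 0.
Both groups omitted at once is impossible, so 126 − 6 = 120.

120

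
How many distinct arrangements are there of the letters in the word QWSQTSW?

Letter multiplicities in QWSQTSW: Q×2, S×2, T×1, W×2.
Dividing 7! = 5040 by 2!·2!·2! = 8 for the repeated letters gives 630.

630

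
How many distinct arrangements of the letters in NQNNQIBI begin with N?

With the first slot taken by N, it remains to arrange the other 7 letters (QNNQIBI).
Those 7 letters have I appearing twice, N appearing twice, and Q appearing twice, giving (7)!/(2!·2!·2!) = 630.

630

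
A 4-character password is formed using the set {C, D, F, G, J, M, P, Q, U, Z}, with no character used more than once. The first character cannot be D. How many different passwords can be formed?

The first character has 10−1 = 9 choices (anything except D).
The remaining 3 characters are filled from the other 9 symbols without repetition: 9 × 8 × 7 = 504.
Total: 9 × 504 = 4536.

4536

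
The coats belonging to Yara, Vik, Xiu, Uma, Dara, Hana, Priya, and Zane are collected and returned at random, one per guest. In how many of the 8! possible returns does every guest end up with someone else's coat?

Count assignments avoiding every fixed point. For any j of the 8 guests fixed to their own coat, the other 8−j can be arranged in (8−j)! ways.
By inclusion–exclusion this is Σ_{j=0}^{8} (−1)^j C(8,j)·(8−j)!.
Computing: 40320 − 40320 + 20160 − 6720 + 1680 − 336 + 56 − 8 + 1 = 14833.

14833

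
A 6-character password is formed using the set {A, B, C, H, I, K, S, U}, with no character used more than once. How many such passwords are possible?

This is a permutation of 6 out of 8: P(8,6) = 8!/2!.
That product is 8 × 7 × 6 × 5 × 4 × 3 = 20160.

20160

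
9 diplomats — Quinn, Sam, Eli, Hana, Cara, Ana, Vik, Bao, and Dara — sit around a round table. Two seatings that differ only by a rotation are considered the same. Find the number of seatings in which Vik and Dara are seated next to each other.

Treat {Vik, Dara} as one unit (2 internal orders) and seat the resulting 8 units around the table: (7)! circular arrangements.
So 2 × (7)! = 2 × 5040 = 10080.

10080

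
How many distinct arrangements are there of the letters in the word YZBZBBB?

The 7 letters of YZBZBBB have repeats: B appearing 4 times and Z appearing twice.
So there are 7! / (4!·2!) = 105 distinguishable arrangements.

105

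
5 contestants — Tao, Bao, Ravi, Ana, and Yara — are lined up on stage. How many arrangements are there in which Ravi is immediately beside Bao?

48

Treat {Ravi, Bao} as a single unit. There are 4 units to order, and the pair itself can be ordered 2 ways.
So the count is 2·(4)! = 48.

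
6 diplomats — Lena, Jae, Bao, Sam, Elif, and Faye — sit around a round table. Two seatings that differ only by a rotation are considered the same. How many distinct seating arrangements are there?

Around a circle, 6 distinct people have 6!/6 = (5)! = 120 rotationally distinct seatings.

120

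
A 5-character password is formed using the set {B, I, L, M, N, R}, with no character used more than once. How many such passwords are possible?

720

This is a permutation of 5 out of 6: P(6,5) = 6!/1!.
That product is 6 × 5 × 4 × 3 × 2 = 720.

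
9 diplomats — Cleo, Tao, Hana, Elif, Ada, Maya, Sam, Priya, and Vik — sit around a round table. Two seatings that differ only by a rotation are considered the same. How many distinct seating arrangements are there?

Seat Cleo anywhere (absorbing the rotational symmetry), then permute the other 8: (8)! = 40320.

40320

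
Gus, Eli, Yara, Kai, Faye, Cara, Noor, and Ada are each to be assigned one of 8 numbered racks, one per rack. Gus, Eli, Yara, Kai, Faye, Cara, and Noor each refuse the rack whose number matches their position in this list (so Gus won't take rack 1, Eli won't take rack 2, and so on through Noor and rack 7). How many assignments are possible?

Let Aᵢ (for 1 ≤ i ≤ 7) be the placements that put person i in their forbidden rack. Any j of these fix j positions, leaving (8−j)! ways to fill the rest, and there are C(7,j) ways to pick which j.
By inclusion–exclusion, the number of valid placements is Σ_{j=0}^{7} (−1)^j C(7,j)·(8−j)!.
Computing: 40320 − 35280 + 15120 − 4200 + 840 − 126 + 14 − 1 = 16687.

16687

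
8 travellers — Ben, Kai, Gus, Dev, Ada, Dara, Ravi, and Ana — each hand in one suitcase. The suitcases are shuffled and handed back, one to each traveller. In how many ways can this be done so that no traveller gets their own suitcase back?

This is the derangement count D_8: permutations of 8 items with no fixed point.
By inclusion–exclusion this is Σ_{j=0}^{8} (−1)^j C(8,j)·(8−j)!.
Computing: 40320 − 40320 + 20160 − 6720 + 1680 − 336 + 56 − 8 + 1 = 14833.

14833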